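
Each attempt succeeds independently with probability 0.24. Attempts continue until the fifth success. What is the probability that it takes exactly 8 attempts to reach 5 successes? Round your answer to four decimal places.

0.0122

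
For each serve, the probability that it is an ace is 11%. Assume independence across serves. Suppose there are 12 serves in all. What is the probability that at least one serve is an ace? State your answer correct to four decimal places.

0.7530

P(at least one) = 1 − P(none) = 1 − (1 − 0.11)^12
= 1 − 0.246990 = 0.753010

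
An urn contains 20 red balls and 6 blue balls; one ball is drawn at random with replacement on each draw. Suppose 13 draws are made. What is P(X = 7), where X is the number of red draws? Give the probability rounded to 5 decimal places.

X ~ Binomial(n=13, p=0.769231).
P(X=7) = C(13,7) · p^7 · (1−p)^6
= 1716 · 0.15937 · 0.00015103 = 0.0413030

0.04130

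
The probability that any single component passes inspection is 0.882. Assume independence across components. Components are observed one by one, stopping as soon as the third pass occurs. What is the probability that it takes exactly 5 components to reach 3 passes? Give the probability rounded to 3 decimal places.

0.057

Y = trial on which the third success occurs; negative binomial, r=3, p=0.882.
P(Y=5) = C(4,2) · p^3 · (1−p)^2
= 6 · 0.68613 · 0.013924 = 0.05732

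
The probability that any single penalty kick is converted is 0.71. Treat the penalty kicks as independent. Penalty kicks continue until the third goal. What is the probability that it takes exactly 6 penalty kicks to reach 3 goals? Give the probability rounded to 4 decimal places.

0.0873

Y = trial on which the third success occurs; negative binomial, r=3, p=0.71.
P(Y=6) = C(5,2) · p^3 · (1−p)^3
= 10 · 0.35791 · 0.024389 = 0.087291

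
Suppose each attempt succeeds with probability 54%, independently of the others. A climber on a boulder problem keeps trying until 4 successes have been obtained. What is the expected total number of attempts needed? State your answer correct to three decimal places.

7.407

Y = total attempts until the fourth success; negative binomial with r=4, p=0.54.
E[Y] = r / p = 4 / 0.54 = 7.40741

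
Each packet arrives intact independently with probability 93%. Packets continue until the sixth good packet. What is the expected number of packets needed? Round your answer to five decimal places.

6.45161

Y = total packets until the sixth success; negative binomial with r=6, p=0.93.
E[Y] = r / p = 6 / 0.93 = 6.4516129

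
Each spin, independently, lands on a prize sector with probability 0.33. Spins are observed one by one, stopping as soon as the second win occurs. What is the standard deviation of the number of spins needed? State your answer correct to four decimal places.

Y = total spins until the second success; negative binomial with r=2, p=0.33.
SD(Y) = √[r(1−p)/p²] = √(12.304867) = 3.507829

3.5078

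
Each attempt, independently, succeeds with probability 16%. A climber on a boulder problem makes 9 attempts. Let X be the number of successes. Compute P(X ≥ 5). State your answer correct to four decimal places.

0.0075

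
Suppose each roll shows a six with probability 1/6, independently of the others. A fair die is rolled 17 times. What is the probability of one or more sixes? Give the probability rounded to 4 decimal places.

P(at least one) = 1 − P(none) = 1 − (1 − 0.166667)^17
= 1 − 0.045073 = 0.954927

0.9549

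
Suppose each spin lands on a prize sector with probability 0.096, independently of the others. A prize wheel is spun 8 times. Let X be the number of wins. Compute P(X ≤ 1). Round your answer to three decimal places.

0.825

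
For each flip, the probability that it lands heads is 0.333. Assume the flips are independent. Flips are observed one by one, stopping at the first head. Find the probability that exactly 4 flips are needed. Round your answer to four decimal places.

Geometric (trials to first success), p = 0.333.
P(Y = 4) = (1−p)^3 · p = 0.29674 · 0.333 = 0.098815

0.0988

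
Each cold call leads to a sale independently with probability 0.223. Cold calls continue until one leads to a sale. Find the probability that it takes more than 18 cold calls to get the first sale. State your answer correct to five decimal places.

Y = number of cold calls to the first success; geometric, p = 0.223.
P(Y > 18) = P(first 18 all fail) = (1−p)^18 = 0.0106556

0.01066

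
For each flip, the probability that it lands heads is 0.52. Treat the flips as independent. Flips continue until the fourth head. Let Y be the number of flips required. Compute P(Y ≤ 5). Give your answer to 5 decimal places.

Finishing within 5 flips ⇔ at least 4 successes in the first 5. With X ~ Binomial(5, 0.52), P(Y ≤ 5) = 1 − P(X ≤ 3).
  k=0: C(5,0)·0.52^0·0.48^5 = 0.0254804
  k=1: C(5,1)·0.52^1·0.48^4 = 0.1380188
  k=2: C(5,2)·0.52^2·0.48^3 = 0.2990408
  k=3: C(5,3)·0.52^3·0.48^2 = 0.3239608
1 − 0.7865008 = 0.2134992

0.21350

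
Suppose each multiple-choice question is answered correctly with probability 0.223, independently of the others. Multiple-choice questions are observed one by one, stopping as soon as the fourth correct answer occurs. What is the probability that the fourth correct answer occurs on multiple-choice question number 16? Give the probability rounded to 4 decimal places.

0.0545

Y = trial on which the fourth success occurs; negative binomial, r=4, p=0.223.
P(Y=16) = C(15,3) · p^4 · (1−p)^12
= 455 · 0.002473 · 0.048423 = 0.054486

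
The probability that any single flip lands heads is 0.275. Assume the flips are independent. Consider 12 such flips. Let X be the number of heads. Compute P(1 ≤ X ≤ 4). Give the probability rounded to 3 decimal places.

0.766

X ~ Binomial(12, 0.275); P(1 ≤ X ≤ 4) = Σ C(12,k) p^k (1−p)^(12−k) over k:
  k=1: C(12,1)·0.275^1·0.725^11 = 0.09599
  k=2: C(12,2)·0.275^2·0.725^10 = 0.20026
  k=3: C(12,3)·0.275^3·0.725^9 = 0.25320
  k=4: C(12,4)·0.275^4·0.725^8 = 0.21609
Total = 0.76554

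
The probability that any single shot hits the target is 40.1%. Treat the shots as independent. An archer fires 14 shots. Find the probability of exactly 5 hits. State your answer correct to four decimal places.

X ~ Binomial(n=14, p=0.401).
P(X=5) = C(14,5) · p^5 · (1−p)^9
= 2002 · 0.010369 · 0.0099275 = 0.206076

0.2061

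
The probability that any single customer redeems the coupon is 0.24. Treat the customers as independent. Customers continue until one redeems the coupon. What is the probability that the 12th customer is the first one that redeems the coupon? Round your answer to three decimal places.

Geometric (trials to first success), p = 0.24.
P(Y = 12) = (1−p)^11 · p = 0.04886 · 0.24 = 0.01173

0.012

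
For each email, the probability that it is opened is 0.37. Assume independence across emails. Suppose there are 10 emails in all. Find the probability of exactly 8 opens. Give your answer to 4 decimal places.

X ~ Binomial(n=10, p=0.37).
P(X=8) = C(10,8) · p^8 · (1−p)^2
= 45 · 0.00035125 · 0.3969 = 0.006273

0.0063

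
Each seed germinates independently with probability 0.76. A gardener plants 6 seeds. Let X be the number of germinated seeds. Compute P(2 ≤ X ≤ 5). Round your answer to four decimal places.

0.8035

X ~ Binomial(6, 0.76); P(2 ≤ X ≤ 5) = Σ C(6,k) p^k (1−p)^(6−k) over k:
  k=2: C(6,2)·0.76^2·0.24^4 = 0.028745
  k=3: C(6,3)·0.76^3·0.24^3 = 0.121368
  k=4: C(6,4)·0.76^4·0.24^2 = 0.288249
  k=5: C(6,5)·0.76^5·0.24^1 = 0.365116
Total = 0.803478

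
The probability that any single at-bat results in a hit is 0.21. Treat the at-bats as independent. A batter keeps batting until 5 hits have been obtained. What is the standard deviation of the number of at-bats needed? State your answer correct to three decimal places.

Y = total at-bats until the fifth success; negative binomial with r=5, p=0.21.
SD(Y) = √[r(1−p)/p²] = √(89.56916) = 9.46410

9.464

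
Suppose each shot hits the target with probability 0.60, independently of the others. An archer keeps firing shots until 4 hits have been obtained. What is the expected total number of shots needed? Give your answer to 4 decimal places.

6.6667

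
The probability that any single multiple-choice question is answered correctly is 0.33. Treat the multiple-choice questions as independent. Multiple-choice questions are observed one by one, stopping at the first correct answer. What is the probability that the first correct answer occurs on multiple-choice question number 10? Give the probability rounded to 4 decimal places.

Geometric (trials to first success), p = 0.33.
P(Y = 10) = (1−p)^9 · p = 0.027207 · 0.33 = 0.008978

0.0090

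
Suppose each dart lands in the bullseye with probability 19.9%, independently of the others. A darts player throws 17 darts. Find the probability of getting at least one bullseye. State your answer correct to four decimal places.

P(at least one) = 1 − P(none) = 1 − (1 − 0.199)^17
= 1 − 0.023001 = 0.976999

0.9770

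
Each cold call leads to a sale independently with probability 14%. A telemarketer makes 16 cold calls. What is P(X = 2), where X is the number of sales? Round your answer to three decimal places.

0.285

X ~ Binomial(n=16, p=0.14).
P(X=2) = C(16,2) · p^2 · (1−p)^14
= 120 · 0.0196 · 0.12105 = 0.28472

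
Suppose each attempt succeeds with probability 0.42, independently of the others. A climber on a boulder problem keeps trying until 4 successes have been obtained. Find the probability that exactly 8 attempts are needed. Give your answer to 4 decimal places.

0.1232

Y = trial on which the fourth success occurs; negative binomial, r=4, p=0.42.
P(Y=8) = C(7,3) · p^4 · (1−p)^4
= 35 · 0.031117 · 0.11316 = 0.123247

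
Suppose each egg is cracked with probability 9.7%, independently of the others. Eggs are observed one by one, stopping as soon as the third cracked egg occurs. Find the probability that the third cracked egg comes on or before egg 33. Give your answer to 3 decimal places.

0.633

Finishing within 33 eggs ⇔ at least 3 successes in the first 33. With X ~ Binomial(33, 0.097), P(Y ≤ 33) = 1 − P(X ≤ 2).
  k=0: C(33,0)·0.097^0·0.903^33 = 0.03449
  k=1: C(33,1)·0.097^1·0.903^32 = 0.12226
  k=2: C(33,2)·0.097^2·0.903^31 = 0.21013
1 − 0.36689 = 0.63311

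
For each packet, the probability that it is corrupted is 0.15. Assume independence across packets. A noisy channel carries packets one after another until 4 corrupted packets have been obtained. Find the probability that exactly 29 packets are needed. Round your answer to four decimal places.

0.0285

Y = trial on which the fourth success occurs; negative binomial, r=4, p=0.15.
P(Y=29) = C(28,3) · p^4 · (1−p)^25
= 3276 · 0.00050625 · 0.017198 = 0.028522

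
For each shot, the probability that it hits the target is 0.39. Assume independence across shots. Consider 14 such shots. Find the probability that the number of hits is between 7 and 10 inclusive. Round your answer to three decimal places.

0.277

X ~ Binomial(14, 0.39); P(7 ≤ X ≤ 10) = Σ C(14,k) p^k (1−p)^(14−k) over k:
  k=7: C(14,7)·0.39^7·0.61^7 = 0.14802
  k=8: C(14,8)·0.39^8·0.61^6 = 0.08280
  k=9: C(14,9)·0.39^9·0.61^5 = 0.03529
  k=10: C(14,10)·0.39^10·0.61^4 = 0.01128
Total = 0.27740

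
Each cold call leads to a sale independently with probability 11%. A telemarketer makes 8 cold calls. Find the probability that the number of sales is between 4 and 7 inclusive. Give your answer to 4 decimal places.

X ~ Binomial(8, 0.11); P(4 ≤ X ≤ 7) = Σ C(8,k) p^k (1−p)^(8−k) over k:
  k=4: C(8,4)·0.11^4·0.89^4 = 0.006430
  k=5: C(8,5)·0.11^5·0.89^3 = 0.000636
  k=6: C(8,6)·0.11^6·0.89^2 = 0.000039
  k=7: C(8,7)·0.11^7·0.89^1 = 0.000001
Total = 0.007107

0.0071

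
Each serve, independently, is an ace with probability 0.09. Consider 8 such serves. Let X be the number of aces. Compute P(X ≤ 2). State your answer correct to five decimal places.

0.97111

X ~ Binomial(8, 0.09); P(X ≤ 2) = Σ C(8,k) p^k (1−p)^(8−k) over k:
  k=0: C(8,0)·0.09^0·0.91^8 = 0.4702525
  k=1: C(8,1)·0.09^1·0.91^7 = 0.3720679
  k=2: C(8,2)·0.09^2·0.91^6 = 0.1287927
Total = 0.9711132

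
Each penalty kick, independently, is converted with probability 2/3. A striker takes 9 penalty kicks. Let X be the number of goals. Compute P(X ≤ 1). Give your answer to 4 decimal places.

0.0010

X ~ Binomial(9, 0.666667); P(X ≤ 1) = Σ C(9,k) p^k (1−p)^(9−k) over k:
  k=0: C(9,0)·0.666667^0·0.333333^9 = 0.000051
  k=1: C(9,1)·0.666667^1·0.333333^8 = 0.000914
Total = 0.000965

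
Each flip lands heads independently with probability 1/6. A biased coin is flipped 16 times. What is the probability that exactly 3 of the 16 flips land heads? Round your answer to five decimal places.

0.24231

X ~ Binomial(n=16, p=0.166667).
P(X=3) = C(16,3) · p^3 · (1−p)^13
= 560 · 0.0046296 · 0.093464 = 0.2423138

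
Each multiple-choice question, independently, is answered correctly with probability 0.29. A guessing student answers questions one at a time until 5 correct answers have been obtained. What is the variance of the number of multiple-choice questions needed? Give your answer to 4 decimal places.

Y = total multiple-choice questions until the fifth success; negative binomial with r=5, p=0.29.
Var(Y) = r(1−p)/p² = 5·0.71 / 0.29² = 42.211653

42.2117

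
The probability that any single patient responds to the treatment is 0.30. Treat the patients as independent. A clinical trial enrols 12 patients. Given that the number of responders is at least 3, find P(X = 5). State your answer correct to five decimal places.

X ~ Binomial(12, 0.30). Want P(X=5 | X≥3) = P(X=5) / P(X≥3).
P(X=5) = C(12,5)·0.30^5·0.70^7 = 0.1584958
P(X≥3) = 1 − 0.0138413 − 0.0711838 − 0.1677903 = 0.7471847
Ratio = 0.1584958 / 0.7471847 = 0.2121240

0.21212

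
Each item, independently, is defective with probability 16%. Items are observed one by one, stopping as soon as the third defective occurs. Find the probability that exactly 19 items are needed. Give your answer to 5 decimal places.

Y = trial on which the third success occurs; negative binomial, r=3, p=0.16.
P(Y=19) = C(18,2) · p^3 · (1−p)^16
= 153 · 0.004096 · 0.061442 = 0.0385053

0.03851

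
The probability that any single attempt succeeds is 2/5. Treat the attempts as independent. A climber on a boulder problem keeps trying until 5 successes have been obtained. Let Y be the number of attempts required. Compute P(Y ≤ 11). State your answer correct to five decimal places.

Finishing within 11 attempts ⇔ at least 5 successes in the first 11. With X ~ Binomial(11, 0.40), P(Y ≤ 11) = 1 − P(X ≤ 4).
  k=0: C(11,0)·0.40^0·0.60^11 = 0.0036280
  k=1: C(11,1)·0.40^1·0.60^10 = 0.0266051
  k=2: C(11,2)·0.40^2·0.60^9 = 0.0886837
  k=3: C(11,3)·0.40^3·0.60^8 = 0.1773674
  k=4: C(11,4)·0.40^4·0.60^7 = 0.2364899
1 − 0.5327742 = 0.4672258

0.46723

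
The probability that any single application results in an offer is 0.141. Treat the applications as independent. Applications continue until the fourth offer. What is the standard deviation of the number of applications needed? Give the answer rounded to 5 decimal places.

13.14642

Y = total applications until the fourth success; negative binomial with r=4, p=0.141.
SD(Y) = √[r(1−p)/p²] = √(172.8283286) = 13.1464188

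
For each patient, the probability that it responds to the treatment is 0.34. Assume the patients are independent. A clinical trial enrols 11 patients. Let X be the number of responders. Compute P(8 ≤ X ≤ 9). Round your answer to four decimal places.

X ~ Binomial(11, 0.34); P(8 ≤ X ≤ 9) = Σ C(11,k) p^k (1−p)^(11−k) over k:
  k=8: C(11,8)·0.34^8·0.66^3 = 0.008471
  k=9: C(11,9)·0.34^9·0.66^2 = 0.001455
Total = 0.009926

0.0099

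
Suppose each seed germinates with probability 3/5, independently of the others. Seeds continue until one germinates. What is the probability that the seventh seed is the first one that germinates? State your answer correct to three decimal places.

0.002

Geometric (trials to first success), p = 0.60.
P(Y = 7) = (1−p)^6 · p = 0.004096 · 0.60 = 0.00246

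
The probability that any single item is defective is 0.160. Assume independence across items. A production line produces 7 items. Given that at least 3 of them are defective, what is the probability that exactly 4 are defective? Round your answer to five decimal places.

X ~ Binomial(7, 0.16). Want P(X=4 | X≥3) = P(X=4) / P(X≥3).
P(X=4) = C(7,4)·0.16^4·0.84^3 = 0.0135952
P(X≥3) = 1 − 0.2950903 − 0.3934538 − 0.2248307 = 0.0866251
Ratio = 0.0135952 / 0.0866251 = 0.1569430

0.15694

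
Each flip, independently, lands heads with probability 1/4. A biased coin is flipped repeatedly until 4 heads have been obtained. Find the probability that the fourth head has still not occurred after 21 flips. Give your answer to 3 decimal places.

Needing more than 21 flips ⇔ fewer than 4 successes in the first 21. With X ~ Binomial(21, 0.25), P(Y > 21) = P(X ≤ 3).
  k=0: C(21,0)·0.25^0·0.75^21 = 0.00238
  k=1: C(21,1)·0.25^1·0.75^20 = 0.01665
  k=2: C(21,2)·0.25^2·0.75^19 = 0.05550
  k=3: C(21,3)·0.25^3·0.75^18 = 0.11716
P(X ≤ 3) = 0.19168

0.192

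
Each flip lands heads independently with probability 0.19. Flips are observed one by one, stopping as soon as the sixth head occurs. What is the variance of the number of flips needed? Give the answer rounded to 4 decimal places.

134.6260

Y = total flips until the sixth success; negative binomial with r=6, p=0.19.
Var(Y) = r(1−p)/p² = 6·0.81 / 0.19² = 134.626039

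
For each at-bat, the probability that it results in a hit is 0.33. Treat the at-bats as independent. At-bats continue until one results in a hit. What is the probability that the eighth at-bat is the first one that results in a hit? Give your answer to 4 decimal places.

0.0200

Geometric (trials to first success), p = 0.33.
P(Y = 8) = (1−p)^7 · p = 0.060607 · 0.33 = 0.020000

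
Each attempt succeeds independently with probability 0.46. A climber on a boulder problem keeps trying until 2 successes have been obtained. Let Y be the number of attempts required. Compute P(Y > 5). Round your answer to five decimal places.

Needing more than 5 attempts ⇔ fewer than 2 successes in the first 5. With X ~ Binomial(5, 0.46), P(Y > 5) = P(X ≤ 1).
  k=0: C(5,0)·0.46^0·0.54^5 = 0.0459165
  k=1: C(5,1)·0.46^1·0.54^4 = 0.1955703
P(X ≤ 1) = 0.2414868

0.24149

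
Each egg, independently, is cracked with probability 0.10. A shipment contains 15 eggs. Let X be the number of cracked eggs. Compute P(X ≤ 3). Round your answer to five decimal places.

0.94444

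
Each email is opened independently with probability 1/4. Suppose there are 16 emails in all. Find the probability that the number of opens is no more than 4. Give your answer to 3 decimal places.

0.630

X ~ Binomial(16, 0.25); P(X ≤ 4) = Σ C(16,k) p^k (1−p)^(16−k) over k:
  k=0: C(16,0)·0.25^0·0.75^16 = 0.01002
  k=1: C(16,1)·0.25^1·0.75^15 = 0.05345
  k=2: C(16,2)·0.25^2·0.75^14 = 0.13363
  k=3: C(16,3)·0.25^3·0.75^13 = 0.20788
  k=4: C(16,4)·0.25^4·0.75^12 = 0.22520
Total = 0.63019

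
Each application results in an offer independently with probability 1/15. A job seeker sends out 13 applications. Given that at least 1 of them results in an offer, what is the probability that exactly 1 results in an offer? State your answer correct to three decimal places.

0.640

X ~ Binomial(13, 0.066667). Want P(X=1 | X≥1) = P(X=1) / P(X≥1).
P(X=1) = C(13,1)·0.066667^1·0.933333^12 = 0.37870
P(X≥1) = 1 − 0.40783 = 0.59217
Ratio = 0.37870 / 0.59217 = 0.63951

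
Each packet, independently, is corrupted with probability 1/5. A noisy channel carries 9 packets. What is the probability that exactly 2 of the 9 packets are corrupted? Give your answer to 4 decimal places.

X ~ Binomial(n=9, p=0.20).
P(X=2) = C(9,2) · p^2 · (1−p)^7
= 36 · 0.04 · 0.20972 = 0.301990

0.3020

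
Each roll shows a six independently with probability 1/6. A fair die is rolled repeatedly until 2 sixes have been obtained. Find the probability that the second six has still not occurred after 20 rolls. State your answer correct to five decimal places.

0.13042

Needing more than 20 rolls ⇔ fewer than 2 successes in the first 20. With X ~ Binomial(20, 0.166667), P(Y > 20) = P(X ≤ 1).
  k=0: C(20,0)·0.166667^0·0.833333^20 = 0.0260841
  k=1: C(20,1)·0.166667^1·0.833333^19 = 0.1043362
P(X ≤ 1) = 0.1304203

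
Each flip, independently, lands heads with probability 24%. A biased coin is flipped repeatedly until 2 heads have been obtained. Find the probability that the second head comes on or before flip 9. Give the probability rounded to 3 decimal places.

Finishing within 9 flips ⇔ at least 2 successes in the first 9. With X ~ Binomial(9, 0.24), P(Y ≤ 9) = 1 − P(X ≤ 1).
  k=0: C(9,0)·0.24^0·0.76^9 = 0.08459
  k=1: C(9,1)·0.24^1·0.76^8 = 0.24042
1 − 0.32501 = 0.67499

0.675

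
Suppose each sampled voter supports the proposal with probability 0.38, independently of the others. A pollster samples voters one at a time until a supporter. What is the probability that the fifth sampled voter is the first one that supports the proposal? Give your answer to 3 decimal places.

Geometric (trials to first success), p = 0.38.
P(Y = 5) = (1−p)^4 · p = 0.14776 · 0.38 = 0.05615

0.056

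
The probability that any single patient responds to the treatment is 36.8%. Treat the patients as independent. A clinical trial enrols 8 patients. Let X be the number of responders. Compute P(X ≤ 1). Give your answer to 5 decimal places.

X ~ Binomial(8, 0.368); P(X ≤ 1) = Σ C(8,k) p^k (1−p)^(8−k) over k:
  k=0: C(8,0)·0.368^0·0.632^8 = 0.0254529
  k=1: C(8,1)·0.368^1·0.632^7 = 0.1185652
Total = 0.1440181

0.14402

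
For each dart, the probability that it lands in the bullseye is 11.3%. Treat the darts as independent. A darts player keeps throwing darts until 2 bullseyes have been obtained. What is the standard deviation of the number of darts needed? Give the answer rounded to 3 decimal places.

Y = total darts until the second success; negative binomial with r=2, p=0.113.
SD(Y) = √[r(1−p)/p²] = √(138.93022) = 11.78687

11.787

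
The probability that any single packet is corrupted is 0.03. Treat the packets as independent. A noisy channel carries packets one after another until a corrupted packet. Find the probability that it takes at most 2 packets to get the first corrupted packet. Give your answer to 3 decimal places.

0.059

Y = number of packets to the first success; geometric, p = 0.03.
P(Y ≤ 2) = 1 − (1−p)^2 = 1 − 0.94090 = 0.05910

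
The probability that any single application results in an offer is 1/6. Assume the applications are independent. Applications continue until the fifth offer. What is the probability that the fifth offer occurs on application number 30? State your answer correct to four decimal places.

Y = trial on which the fifth success occurs; negative binomial, r=5, p=0.166667.
P(Y=30) = C(29,4) · p^5 · (1−p)^25
= 23751 · 0.0001286 · 0.010483 = 0.032018

0.0320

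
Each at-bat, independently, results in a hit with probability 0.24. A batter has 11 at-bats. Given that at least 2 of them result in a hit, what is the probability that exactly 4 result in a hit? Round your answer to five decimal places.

0.20520

X ~ Binomial(11, 0.24). Want P(X=4 | X≥2) = P(X=4) / P(X≥2).
P(X=4) = C(11,4)·0.24^4·0.76^7 = 0.1603445
P(X≥2) = 1 − 0.0488596 − 0.1697227 = 0.7814178
Ratio = 0.1603445 / 0.7814178 = 0.2051969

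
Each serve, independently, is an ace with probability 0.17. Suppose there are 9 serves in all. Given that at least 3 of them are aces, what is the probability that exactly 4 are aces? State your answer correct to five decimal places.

X ~ Binomial(9, 0.17). Want P(X=4 | X≥3) = P(X=4) / P(X≥3).
P(X=4) = C(9,4)·0.17^4·0.83^5 = 0.0414531
P(X≥3) = 1 − 0.1869403 − 0.3446007 − 0.2823235 = 0.1861356
Ratio = 0.0414531 / 0.1861356 = 0.2227037

0.22270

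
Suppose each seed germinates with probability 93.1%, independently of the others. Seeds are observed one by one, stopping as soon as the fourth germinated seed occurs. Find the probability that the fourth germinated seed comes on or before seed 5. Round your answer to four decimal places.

0.9586

Finishing within 5 seeds ⇔ at least 4 successes in the first 5. With X ~ Binomial(5, 0.931), P(Y ≤ 5) = 1 − P(X ≤ 3).
  k=0: C(5,0)·0.931^0·0.069^5 = 0.000002
  k=1: C(5,1)·0.931^1·0.069^4 = 0.000106
  k=2: C(5,2)·0.931^2·0.069^3 = 0.002847
  k=3: C(5,3)·0.931^3·0.069^2 = 0.038419
1 − 0.041374 = 0.958626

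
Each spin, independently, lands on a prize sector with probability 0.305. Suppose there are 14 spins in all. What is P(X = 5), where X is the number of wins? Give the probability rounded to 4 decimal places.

X ~ Binomial(n=14, p=0.305).
P(X=5) = C(14,5) · p^5 · (1−p)^9
= 2002 · 0.0026394 · 0.037832 = 0.199906

0.1999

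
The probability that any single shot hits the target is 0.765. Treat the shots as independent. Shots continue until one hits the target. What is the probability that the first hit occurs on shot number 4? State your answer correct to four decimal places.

0.0099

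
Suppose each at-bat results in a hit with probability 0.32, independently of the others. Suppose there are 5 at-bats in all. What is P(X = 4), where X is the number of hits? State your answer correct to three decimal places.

0.036

X ~ Binomial(n=5, p=0.32).
P(X=4) = C(5,4) · p^4 · (1−p)^1
= 5 · 0.010486 · 0.68 = 0.03565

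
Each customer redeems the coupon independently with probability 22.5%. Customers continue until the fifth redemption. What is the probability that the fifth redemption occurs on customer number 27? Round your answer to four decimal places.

0.0316

Y = trial on which the fifth success occurs; negative binomial, r=5, p=0.225.
P(Y=27) = C(26,4) · p^5 · (1−p)^22
= 14950 · 0.00057665 · 0.0036698 = 0.031637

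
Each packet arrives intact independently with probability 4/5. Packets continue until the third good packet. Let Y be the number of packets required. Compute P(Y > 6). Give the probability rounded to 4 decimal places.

0.0170

Needing more than 6 packets ⇔ fewer than 3 successes in the first 6. With X ~ Binomial(6, 0.80), P(Y > 6) = P(X ≤ 2).
  k=0: C(6,0)·0.80^0·0.20^6 = 0.000064
  k=1: C(6,1)·0.80^1·0.20^5 = 0.001536
  k=2: C(6,2)·0.80^2·0.20^4 = 0.015360
P(X ≤ 2) = 0.016960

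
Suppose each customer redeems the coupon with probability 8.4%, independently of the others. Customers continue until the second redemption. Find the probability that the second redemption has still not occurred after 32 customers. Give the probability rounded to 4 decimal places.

0.2374

Needing more than 32 customers ⇔ fewer than 2 successes in the first 32. With X ~ Binomial(32, 0.084), P(Y > 32) = P(X ≤ 1).
  k=0: C(32,0)·0.084^0·0.916^32 = 0.060347
  k=1: C(32,1)·0.084^1·0.916^31 = 0.177088
P(X ≤ 1) = 0.237435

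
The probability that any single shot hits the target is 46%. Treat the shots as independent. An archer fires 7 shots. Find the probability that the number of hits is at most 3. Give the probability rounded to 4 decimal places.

0.5869

X ~ Binomial(7, 0.46); P(X ≤ 3) = Σ C(7,k) p^k (1−p)^(7−k) over k:
  k=0: C(7,0)·0.46^0·0.54^7 = 0.013389
  k=1: C(7,1)·0.46^1·0.54^6 = 0.079840
  k=2: C(7,2)·0.46^2·0.54^5 = 0.204035
  k=3: C(7,3)·0.46^3·0.54^4 = 0.289679
Total = 0.586942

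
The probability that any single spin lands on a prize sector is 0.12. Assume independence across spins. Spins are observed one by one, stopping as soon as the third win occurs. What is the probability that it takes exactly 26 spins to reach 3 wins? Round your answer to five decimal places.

0.02740

Y = trial on which the third success occurs; negative binomial, r=3, p=0.12.
P(Y=26) = C(25,2) · p^3 · (1−p)^23
= 300 · 0.001728 · 0.052857 = 0.0274010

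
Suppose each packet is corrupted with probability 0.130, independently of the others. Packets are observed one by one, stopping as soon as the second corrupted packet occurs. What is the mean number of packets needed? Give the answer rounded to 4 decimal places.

15.3846

Y = total packets until the second success; negative binomial with r=2, p=0.13.
E[Y] = r / p = 2 / 0.13 = 15.384615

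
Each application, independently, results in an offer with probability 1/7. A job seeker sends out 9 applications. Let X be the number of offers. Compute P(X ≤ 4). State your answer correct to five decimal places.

0.99547

X ~ Binomial(9, 0.142857); P(X ≤ 4) = Σ C(9,k) p^k (1−p)^(9−k) over k:
  k=0: C(9,0)·0.142857^0·0.857143^9 = 0.2497347
  k=1: C(9,1)·0.142857^1·0.857143^8 = 0.3746021
  k=2: C(9,2)·0.142857^2·0.857143^7 = 0.2497347
  k=3: C(9,3)·0.142857^3·0.857143^6 = 0.0971191
  k=4: C(9,4)·0.142857^4·0.857143^5 = 0.0242798
Total = 0.9954703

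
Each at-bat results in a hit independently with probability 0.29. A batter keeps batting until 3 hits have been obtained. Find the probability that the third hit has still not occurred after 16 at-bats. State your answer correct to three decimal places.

Needing more than 16 at-bats ⇔ fewer than 3 successes in the first 16. With X ~ Binomial(16, 0.29), P(Y > 16) = P(X ≤ 2).
  k=0: C(16,0)·0.29^0·0.71^16 = 0.00417
  k=1: C(16,1)·0.29^1·0.71^15 = 0.02725
  k=2: C(16,2)·0.29^2·0.71^14 = 0.08348
P(X ≤ 2) = 0.11490

0.115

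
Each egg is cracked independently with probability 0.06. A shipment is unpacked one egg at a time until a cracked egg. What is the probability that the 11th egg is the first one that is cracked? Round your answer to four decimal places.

Geometric (trials to first success), p = 0.06.
P(Y = 11) = (1−p)^10 · p = 0.53862 · 0.06 = 0.032317

0.0323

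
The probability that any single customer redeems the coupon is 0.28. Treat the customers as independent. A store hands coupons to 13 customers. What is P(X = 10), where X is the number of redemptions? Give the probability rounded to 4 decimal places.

X ~ Binomial(n=13, p=0.28).
P(X=10) = C(13,10) · p^10 · (1−p)^3
= 286 · 2.962e-06 · 0.37325 = 0.000316

0.0003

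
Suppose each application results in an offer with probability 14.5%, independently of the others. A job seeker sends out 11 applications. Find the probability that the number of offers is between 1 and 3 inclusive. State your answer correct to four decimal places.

0.7590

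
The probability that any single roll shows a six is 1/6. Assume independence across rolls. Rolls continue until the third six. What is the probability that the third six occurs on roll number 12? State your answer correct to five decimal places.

0.04935

Y = trial on which the third success occurs; negative binomial, r=3, p=0.166667.
P(Y=12) = C(11,2) · p^3 · (1−p)^9
= 55 · 0.0046296 · 0.19381 = 0.0493489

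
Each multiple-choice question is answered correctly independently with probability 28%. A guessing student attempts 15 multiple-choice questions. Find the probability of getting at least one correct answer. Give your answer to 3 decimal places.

P(at least one) = 1 − P(none) = 1 − (1 − 0.28)^15
= 1 − 0.00724 = 0.99276

0.993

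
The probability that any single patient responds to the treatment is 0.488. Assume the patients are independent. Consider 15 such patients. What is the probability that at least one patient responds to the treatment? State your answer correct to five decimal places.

0.99996

P(at least one) = 1 − P(none) = 1 − (1 − 0.488)^15
= 1 − 0.0000436 = 0.9999564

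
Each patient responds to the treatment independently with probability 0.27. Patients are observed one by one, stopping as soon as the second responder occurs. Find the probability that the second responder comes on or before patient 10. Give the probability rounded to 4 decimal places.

0.7981

Finishing within 10 patients ⇔ at least 2 successes in the first 10. With X ~ Binomial(10, 0.27), P(Y ≤ 10) = 1 − P(X ≤ 1).
  k=0: C(10,0)·0.27^0·0.73^10 = 0.042976
  k=1: C(10,1)·0.27^1·0.73^9 = 0.158953
1 − 0.201930 = 0.798070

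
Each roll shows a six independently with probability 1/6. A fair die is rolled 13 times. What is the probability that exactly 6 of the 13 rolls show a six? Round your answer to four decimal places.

X ~ Binomial(n=13, p=0.166667).
P(X=6) = C(13,6) · p^6 · (1−p)^7
= 1716 · 2.1433e-05 · 0.27908 = 0.010265

0.0103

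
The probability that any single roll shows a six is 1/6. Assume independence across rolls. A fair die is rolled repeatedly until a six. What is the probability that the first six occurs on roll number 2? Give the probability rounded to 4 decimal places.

0.1389

Geometric (trials to first success), p = 0.166667.
P(Y = 2) = (1−p)^1 · p = 0.83333 · 0.166667 = 0.138889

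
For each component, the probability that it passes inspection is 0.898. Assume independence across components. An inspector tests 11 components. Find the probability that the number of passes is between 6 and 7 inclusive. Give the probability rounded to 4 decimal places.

0.0195

X ~ Binomial(11, 0.898); P(6 ≤ X ≤ 7) = Σ C(11,k) p^k (1−p)^(11−k) over k:
  k=6: C(11,6)·0.898^6·0.102^5 = 0.002675
  k=7: C(11,7)·0.898^7·0.102^4 = 0.016821
Total = 0.019496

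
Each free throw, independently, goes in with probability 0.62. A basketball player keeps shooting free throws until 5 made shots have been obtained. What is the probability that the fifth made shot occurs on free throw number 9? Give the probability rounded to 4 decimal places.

0.1337

Y = trial on which the fifth success occurs; negative binomial, r=5, p=0.62.
P(Y=9) = C(8,4) · p^5 · (1−p)^4
= 70 · 0.091613 · 0.020851 = 0.133718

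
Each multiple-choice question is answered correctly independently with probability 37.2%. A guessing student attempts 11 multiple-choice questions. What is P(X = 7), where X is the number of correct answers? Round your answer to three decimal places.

X ~ Binomial(n=11, p=0.372).
P(X=7) = C(11,7) · p^7 · (1−p)^4
= 330 · 0.00098583 · 0.15554 = 0.05060

0.051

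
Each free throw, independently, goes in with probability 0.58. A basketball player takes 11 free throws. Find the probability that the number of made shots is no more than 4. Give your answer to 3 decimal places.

X ~ Binomial(11, 0.58); P(X ≤ 4) = Σ C(11,k) p^k (1−p)^(11−k) over k:
  k=0: C(11,0)·0.58^0·0.42^11 = 0.00007
  k=1: C(11,1)·0.58^1·0.42^10 = 0.00109
  k=2: C(11,2)·0.58^2·0.42^9 = 0.00752
  k=3: C(11,3)·0.58^3·0.42^8 = 0.03117
  k=4: C(11,4)·0.58^4·0.42^7 = 0.08609
Total = 0.12595

0.126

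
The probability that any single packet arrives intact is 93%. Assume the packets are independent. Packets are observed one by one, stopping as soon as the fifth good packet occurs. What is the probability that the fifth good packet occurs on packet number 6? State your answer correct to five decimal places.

Y = trial on which the fifth success occurs; negative binomial, r=5, p=0.93.
P(Y=6) = C(5,4) · p^5 · (1−p)^1
= 5 · 0.69569 · 0.07 = 0.2434909

0.24349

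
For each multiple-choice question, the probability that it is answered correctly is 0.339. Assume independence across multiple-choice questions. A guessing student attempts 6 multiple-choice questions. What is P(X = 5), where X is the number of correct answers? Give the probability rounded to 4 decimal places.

X ~ Binomial(n=6, p=0.339).
P(X=5) = C(6,5) · p^5 · (1−p)^1
= 6 · 0.0044771 · 0.661 = 0.017756

0.0178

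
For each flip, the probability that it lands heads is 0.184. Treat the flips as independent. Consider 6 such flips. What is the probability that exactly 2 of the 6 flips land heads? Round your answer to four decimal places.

0.2252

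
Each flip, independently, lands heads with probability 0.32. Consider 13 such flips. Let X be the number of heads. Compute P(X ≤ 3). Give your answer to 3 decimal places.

0.360

X ~ Binomial(13, 0.32); P(X ≤ 3) = Σ C(13,k) p^k (1−p)^(13−k) over k:
  k=0: C(13,0)·0.32^0·0.68^13 = 0.00665
  k=1: C(13,1)·0.32^1·0.68^12 = 0.04066
  k=2: C(13,2)·0.32^2·0.68^11 = 0.11481
  k=3: C(13,3)·0.32^3·0.68^10 = 0.19811
Total = 0.36023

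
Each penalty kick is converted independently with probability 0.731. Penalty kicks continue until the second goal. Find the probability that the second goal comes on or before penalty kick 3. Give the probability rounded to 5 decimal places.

Finishing within 3 penalty kicks ⇔ at least 2 successes in the first 3. With X ~ Binomial(3, 0.731), P(Y ≤ 3) = 1 − P(X ≤ 1).
  k=0: C(3,0)·0.731^0·0.269^3 = 0.0194651
  k=1: C(3,1)·0.731^1·0.269^2 = 0.1586877
1 − 0.1781528 = 0.8218472

0.82185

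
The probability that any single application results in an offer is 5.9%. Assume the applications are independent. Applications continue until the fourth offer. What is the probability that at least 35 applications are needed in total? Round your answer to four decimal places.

Needing more than 34 applications ⇔ fewer than 4 successes in the first 34. With X ~ Binomial(34, 0.059), P(Y > 34) = P(X ≤ 3).
  k=0: C(34,0)·0.059^0·0.941^34 = 0.126487
  k=1: C(34,1)·0.059^1·0.941^33 = 0.269643
  k=2: C(34,2)·0.059^2·0.941^32 = 0.278955
  k=3: C(34,3)·0.059^3·0.941^31 = 0.186563
P(X ≤ 3) = 0.861649

0.8616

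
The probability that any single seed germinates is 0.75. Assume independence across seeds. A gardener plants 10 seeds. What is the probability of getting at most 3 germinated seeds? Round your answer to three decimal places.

0.004

X ~ Binomial(10, 0.75); P(X ≤ 3) = Σ C(10,k) p^k (1−p)^(10−k) over k:
  k=0: C(10,0)·0.75^0·0.25^10 = 0.00000
  k=1: C(10,1)·0.75^1·0.25^9 = 0.00003
  k=2: C(10,2)·0.75^2·0.25^8 = 0.00039
  k=3: C(10,3)·0.75^3·0.25^7 = 0.00309
Total = 0.00351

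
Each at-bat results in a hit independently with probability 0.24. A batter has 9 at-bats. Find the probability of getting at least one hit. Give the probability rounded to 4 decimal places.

P(at least one) = 1 − P(none) = 1 − (1 − 0.24)^9
= 1 − 0.084591 = 0.915409

0.9154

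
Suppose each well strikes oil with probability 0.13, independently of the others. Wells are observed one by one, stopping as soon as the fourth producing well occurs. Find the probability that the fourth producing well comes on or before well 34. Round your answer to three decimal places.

Finishing within 34 wells ⇔ at least 4 successes in the first 34. With X ~ Binomial(34, 0.13), P(Y ≤ 34) = 1 − P(X ≤ 3).
  k=0: C(34,0)·0.13^0·0.87^34 = 0.00878
  k=1: C(34,1)·0.13^1·0.87^33 = 0.04462
  k=2: C(34,2)·0.13^2·0.87^32 = 0.11002
  k=3: C(34,3)·0.13^3·0.87^31 = 0.17536
1 − 0.33878 = 0.66122

0.661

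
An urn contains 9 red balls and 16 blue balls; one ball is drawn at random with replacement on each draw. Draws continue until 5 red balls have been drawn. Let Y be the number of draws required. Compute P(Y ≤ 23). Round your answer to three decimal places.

0.955

Finishing within 23 draws ⇔ at least 5 successes in the first 23. With X ~ Binomial(23, 0.36), P(Y ≤ 23) = 1 − P(X ≤ 4).
  k=0: C(23,0)·0.36^0·0.64^23 = 0.00003
  k=1: C(23,1)·0.36^1·0.64^22 = 0.00045
  k=2: C(23,2)·0.36^2·0.64^21 = 0.00279
  k=3: C(23,3)·0.36^3·0.64^20 = 0.01098
  k=4: C(23,4)·0.36^4·0.64^19 = 0.03089
1 − 0.04515 = 0.95485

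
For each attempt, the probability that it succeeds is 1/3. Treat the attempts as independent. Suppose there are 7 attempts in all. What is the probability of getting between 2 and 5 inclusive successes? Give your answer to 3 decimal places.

0.730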